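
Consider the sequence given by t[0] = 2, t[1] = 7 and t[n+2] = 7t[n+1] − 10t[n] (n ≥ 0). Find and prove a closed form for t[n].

Claim: t[n] = 2^n + 5^n.

Base cases: t[0] = 2 and 2^0 + 5^0 = 2; t[1] = 7 and 2^1 + 5^1 = 7.
Assume t[j] = 2^j + 5^j for all 0 ≤ j ≤ m, where m ≥ 1.
Then t[m+1] = 7t[m] − 10t[m−1] = 7·(2^m + 5^m) − 10·(2^{m−1} + 5^{m−1}) = (7·2 − 10)2^{m−1} + (7·5 − 10)5^{m−1} = 4·2^{m−1} + 25·5^{m−1} = 2^{m+1} + 5^{m+1}.
This completes the inductive step, so t[n] = 2^n + 5^n for all n ≥ 0.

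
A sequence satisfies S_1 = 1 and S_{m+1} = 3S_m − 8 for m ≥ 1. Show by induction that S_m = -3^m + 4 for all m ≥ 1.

Base case: S_1 = 1, and -3^1 + 4 = -3 + 4 = 1.
Assume S_j = -3^j + 4 for some j ≥ 1.
Then S_{j+1} = 3S_j − 8 = 3·(-3^j + 4) − 8 = -3^{j+1} + 12 − 8 = -3^{j+1} + 4.
So the formula holds for j+1, and by induction S_m = -3^m + 4 for all m ≥ 1.

S_m = -3^m + 4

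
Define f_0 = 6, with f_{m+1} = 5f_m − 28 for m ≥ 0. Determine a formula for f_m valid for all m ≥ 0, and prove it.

Claim: f_m = -5^m + 7.

Base case: f_0 = 6, and -5^0 + 7 = -1 + 7 = 6.
Assume f_r = -5^r + 7 for some r ≥ 0.
Then f_{r+1} = 5f_r − 28 = 5·(-5^r + 7) − 28 = -5^{r+1} + 35 − 28 = -5^{r+1} + 7.
Hence f_m = -5^m + 7 for every m ≥ 0, by induction.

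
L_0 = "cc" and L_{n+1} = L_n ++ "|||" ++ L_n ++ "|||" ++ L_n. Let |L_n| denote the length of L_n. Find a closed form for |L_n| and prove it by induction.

Claim: |L_n| = 5·3^n − 3.

Base case: |L_0| = 2, and 5·3^0 − 3 = 2.
Assume |L_k| = 5·3^k − 3.
Then |L_{k+1}| = 3|L_k| + 6 = 3(5·3^k − 3) + 6 = 5·3^{k+1} − 9 + 6 = 5·3^{k+1} − 3.
By induction, |L_n| = 5·3^n − 3 for all n ≥ 0.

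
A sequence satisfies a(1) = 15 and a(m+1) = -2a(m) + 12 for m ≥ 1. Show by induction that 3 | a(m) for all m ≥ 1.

Base case: a(1) = 15 = 3·5, so 3 | a(1).
Assume 3 | a(k), so a(k) = 3t for some integer t.
Then a(k+1) = -2a(k) + 12 = -2·(3t) + 12 = 3(-2t + 4), so 3 | a(k+1).
By induction, 3 | a(m) for all m ≥ 1.

3 | a(m)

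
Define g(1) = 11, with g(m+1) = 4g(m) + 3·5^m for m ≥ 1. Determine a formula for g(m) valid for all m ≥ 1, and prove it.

Claim: g(m) = -4^m + 3·5^m.

Base case: g(1) = 11, and -4^1 + 3·5^1 = -4 + 15 = 11.
Assume g(r) = -4^r + 3·5^r for some r ≥ 1.
Then g(r+1) = 4g(r) + 3·5^r = 4·(-4^r + 3·5^r) + 3·5^r = -4^{r+1} + 12·5^r + 3·5^r = -4^{r+1} + 15·5^r = -4^{r+1} + 3·5^{r+1}.
This completes the inductive step, so g(m) = -4^m + 3·5^m for all m ≥ 1.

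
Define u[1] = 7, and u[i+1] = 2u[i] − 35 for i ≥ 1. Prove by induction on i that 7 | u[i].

Base case: u[1] = 7 = 7·1, so 7 | u[1].
Assume 7 | u[j], so u[j] = 7t for some integer t.
Then u[j+1] = 2u[j] − 35 = 2·(7t) − 35 = 7(2t − 5), so 7 | u[j+1].
By induction, 7 | u[i] for all i ≥ 1.

7 | u[i]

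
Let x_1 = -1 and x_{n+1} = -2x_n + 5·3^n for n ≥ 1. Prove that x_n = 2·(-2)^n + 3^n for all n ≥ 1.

Base case: x_1 = -1, and 2·(-2)^1 + 3^1 = -4 + 3 = -1.
Assume x_m = 2·(-2)^m + 3^m for some m ≥ 1.
Then x_{m+1} = -2x_m + 5·3^m = -2·(2·(-2)^m + 3^m) + 5·3^m = 2·(-2)^{m+1} − 2·3^m + 5·3^m = 2·(-2)^{m+1} + 3·3^m = 2·(-2)^{m+1} + 3^{m+1}.
This completes the inductive step, so x_n = 2·(-2)^n + 3^n for all n ≥ 1.

x_n = 2·(-2)^n + 3^n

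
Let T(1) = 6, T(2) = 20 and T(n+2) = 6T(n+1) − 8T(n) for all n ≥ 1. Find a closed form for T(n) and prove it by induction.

Claim: T(n) = 2^n + 4^n.

Base cases: T(1) = 6 and 2^1 + 4^1 = 6; T(2) = 20 and 2^2 + 4^2 = 20.
Assume T(i) = 2^i + 4^i for all 1 ≤ i ≤ j, where j ≥ 2.
Then T(j+1) = 6T(j) − 8T(j−1) = 6·(2^j + 4^j) − 8·(2^{j−1} + 4^{j−1}) = (6·2 − 8)2^{j−1} + (6·4 − 8)4^{j−1} = 4·2^{j−1} + 16·4^{j−1} = 2^{j+1} + 4^{j+1}.
This completes the inductive step, so T(n) = 2^n + 4^n for all n ≥ 1.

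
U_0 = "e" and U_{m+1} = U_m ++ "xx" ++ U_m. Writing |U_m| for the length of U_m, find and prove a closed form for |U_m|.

Claim: |U_m| = 3·2^m − 2.

Base case: |U_0| = 1, and 3·2^0 − 2 = 1.
Assume |U_k| = 3·2^k − 2.
Then |U_{k+1}| = |U_k| + 2 + |U_k| = 2|U_k| + 2 = 2(3·2^k − 2) + 2 = 3·2^{k+1} − 4 + 2 = 3·2^{k+1} − 2.
Hence |U_m| = 3·2^m − 2 for every m ≥ 0, by induction.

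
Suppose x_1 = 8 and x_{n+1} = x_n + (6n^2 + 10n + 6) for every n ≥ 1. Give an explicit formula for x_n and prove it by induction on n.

Claim: x_n = 2n^3 + 2n^2 + 2n + 2.

Base case: x_1 = 8, and 2·1^3 + 2·1^2 + 2·1 + 2 = 8.
Assume x_k = 2k^3 + 2k^2 + 2k + 2.
Then x_{k+1} = x_k + (6k^2 + 10k + 6) = (2k^3 + 2k^2 + 2k + 2) + (6k^2 + 10k + 6) = 2k^3 + 8k^2 + 12k + 8,
and 2·(k+1)^3 + 2·(k+1)^2 + 2·(k+1) + 2 = 2k^3 + 8k^2 + 12k + 8.
Hence x_n = 2n^3 + 2n^2 + 2n + 2 for every n ≥ 1, by induction.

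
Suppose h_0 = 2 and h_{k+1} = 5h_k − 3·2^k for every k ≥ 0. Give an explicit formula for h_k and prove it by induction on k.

Claim: h_k = 5^k + 2^k.

Base case: h_0 = 2, and 5^0 + 2^0 = 1 + 1 = 2.
Assume h_m = 5^m + 2^m for some m ≥ 0.
Then h_{m+1} = 5h_m − 3·2^m = 5·(5^m + 2^m) − 3·2^m = 5^{m+1} + 5·2^m − 3·2^m = 5^{m+1} + 2·2^m = 5^{m+1} + 2^{m+1}.
Hence h_k = 5^k + 2^k for every k ≥ 0, by induction.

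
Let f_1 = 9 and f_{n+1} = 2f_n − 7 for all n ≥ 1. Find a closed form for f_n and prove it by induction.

Claim: f_n = 2^n + 7.

Base case: f_1 = 9, and 2^1 + 7 = 2 + 7 = 9.
Assume f_k = 2^k + 7 for some k ≥ 1.
Then f_{k+1} = 2f_k − 7 = 2·(2^k + 7) − 7 = 2^{k+1} + 14 − 7 = 2^{k+1} + 7.
This completes the inductive step, so f_n = 2^n + 7 for all n ≥ 1.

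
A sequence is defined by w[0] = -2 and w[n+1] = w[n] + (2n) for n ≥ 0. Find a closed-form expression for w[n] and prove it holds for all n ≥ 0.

Claim: w[n] = n^2 − n − 2.

Base case: w[0] = -2, and 0^2 − 0 − 2 = -2.
Assume w[j] = j^2 − j − 2.
Then w[j+1] = w[j] + (2j) = (j^2 − j − 2) + (2j) = j^2 + j − 2,
and (j+1)^2 − (j+1) − 2 = j^2 + j − 2.
Hence w[n] = n^2 − n − 2 for every n ≥ 0, by induction.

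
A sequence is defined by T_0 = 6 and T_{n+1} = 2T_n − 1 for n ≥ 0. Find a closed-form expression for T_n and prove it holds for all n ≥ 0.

Claim: T_n = 5·2^n + 1.

Base case: T_0 = 6, and 5·2^0 + 1 = 5 + 1 = 6.
Assume T_j = 5·2^j + 1 for some j ≥ 0.
Then T_{j+1} = 2T_j − 1 = 2·(5·2^j + 1) − 1 = 10·2^j + 2 − 1 = 5·2^{j+1} + 1.
Hence T_n = 5·2^n + 1 for every n ≥ 0, by induction.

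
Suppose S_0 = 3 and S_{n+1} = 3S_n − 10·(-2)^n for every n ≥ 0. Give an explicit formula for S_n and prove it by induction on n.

Claim: S_n = 3^n + 2·(-2)^n.

Base case: S_0 = 3, and 3^0 + 2·(-2)^0 = 1 + 2 = 3.
Assume S_m = 3^m + 2·(-2)^m for some m ≥ 0.
Then S_{m+1} = 3S_m − 10·(-2)^m = 3·(3^m + 2·(-2)^m) − 10·(-2)^m = 3^{m+1} + 6·(-2)^m − 10·(-2)^m = 3^{m+1} − 4·(-2)^m = 3^{m+1} + 2·(-2)^{m+1}.
This completes the inductive step, so S_n = 3^n + 2·(-2)^n for all n ≥ 0.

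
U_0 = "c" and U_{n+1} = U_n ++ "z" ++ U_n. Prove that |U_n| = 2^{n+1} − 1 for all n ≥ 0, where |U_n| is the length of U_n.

Base case: |U_0| = 1, and 2^{0+1} − 1 = 1.
Assume |U_r| = 2^{r+1} − 1.
Then |U_{r+1}| = |U_r| + 1 + |U_r| = 2|U_r| + 1 = 2(2^{r+1} − 1) + 1 = 2^{r+2} − 2 + 1 = 2^{r+2} − 1.
This completes the inductive step, so |U_n| = 2^{n+1} − 1 for all n ≥ 0.

|U_n| = 2^{n+1} − 1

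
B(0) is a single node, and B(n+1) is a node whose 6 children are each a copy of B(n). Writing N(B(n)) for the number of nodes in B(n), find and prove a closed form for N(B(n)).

Claim: N(B(n)) = (6^{n+1} − 1)/5.

Base case: N(B(0)) = 1, and (6^{0+1} − 1)/5 = 1.
Assume N(B(j)) = (6^{j+1} − 1)/5.
Then N(B(j+1)) = 1 + 6N(B(j)) = 1 + 6·(6^{j+1} − 1)/5 = 1 + (6^{j+2} − 6)/5 = (5 + 6^{j+2} − 6)/5 = (6^{j+2} − 1)/5.
Hence N(B(n)) = (6^{n+1} − 1)/5 for every n ≥ 0, by induction.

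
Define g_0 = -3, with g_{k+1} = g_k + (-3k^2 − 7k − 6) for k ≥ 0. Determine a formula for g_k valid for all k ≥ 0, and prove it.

Claim: g_k = -k^3 − 2k^2 − 3k − 3.

Base case: g_0 = -3, and -0^3 − 2·0^2 − 3·0 − 3 = -3.
Assume g_j = -j^3 − 2j^2 − 3j − 3.
Then g_{j+1} = g_j + (-3j^2 − 7j − 6) = (-j^3 − 2j^2 − 3j − 3) + (-3j^2 − 7j − 6) = -j^3 − 5j^2 − 10j − 9,
and -(j+1)^3 − 2·(j+1)^2 − 3·(j+1) − 3 = -j^3 − 5j^2 − 10j − 9.
By induction, g_k = -k^3 − 2k^2 − 3k − 3 for all k ≥ 0.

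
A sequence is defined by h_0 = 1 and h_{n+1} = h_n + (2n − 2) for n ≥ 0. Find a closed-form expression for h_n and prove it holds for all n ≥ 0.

Claim: h_n = n^2 − 3n + 1.

Base case: h_0 = 1, and 0^2 − 3·0 + 1 = 1.
Assume h_r = r^2 − 3r + 1.
Then h_{r+1} = h_r + (2r − 2) = (r^2 − 3r + 1) + (2r − 2) = r^2 − r − 1,
and (r+1)^2 − 3·(r+1) + 1 = r^2 − r − 1.
By induction, h_n = n^2 − 3n + 1 for all n ≥ 0.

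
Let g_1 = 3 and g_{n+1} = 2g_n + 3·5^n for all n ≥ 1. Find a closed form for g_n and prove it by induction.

Claim: g_n = -2^n + 5^n.

Base case: g_1 = 3, and -2^1 + 5^1 = -2 + 5 = 3.
Assume g_r = -2^r + 5^r for some r ≥ 1.
Then g_{r+1} = 2g_r + 3·5^r = 2·(-2^r + 5^r) + 3·5^r = -2^{r+1} + 2·5^r + 3·5^r = -2^{r+1} + 5·5^r = -2^{r+1} + 5^{r+1}.
This completes the inductive step, so g_n = -2^n + 5^n for all n ≥ 1.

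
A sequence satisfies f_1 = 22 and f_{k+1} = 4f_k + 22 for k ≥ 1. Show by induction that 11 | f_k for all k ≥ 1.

Base case: f_1 = 22 = 11·2, so 11 | f_1.
Assume 11 | f_r, so f_r = 11t for some integer t.
Then f_{r+1} = 4f_r + 22 = 4·(11t) + 22 = 11(4t + 2), so 11 | f_{r+1}.
Hence 11 | f_k for every k ≥ 1, by induction.

11 | f_k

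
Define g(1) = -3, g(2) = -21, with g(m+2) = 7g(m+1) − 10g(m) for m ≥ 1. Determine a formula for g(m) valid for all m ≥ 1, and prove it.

Claim: g(m) = -5^m + 2^m.

Base cases: g(1) = -3 and -5^1 + 2^1 = -3; g(2) = -21 and -5^2 + 2^2 = -21.
Assume g(j) = -5^j + 2^j for all 1 ≤ j ≤ k, where k ≥ 2.
Then g(k+1) = 7g(k) − 10g(k−1) = 7·(-5^k + 2^k) − 10·(-5^{k−1} + 2^{k−1}) = -(7·5 − 10)5^{k−1} + (7·2 − 10)2^{k−1} = -25·5^{k−1} + 4·2^{k−1} = -5^{k+1} + 2^{k+1}.
Hence g(m) = -5^m + 2^m for every m ≥ 1, by strong induction.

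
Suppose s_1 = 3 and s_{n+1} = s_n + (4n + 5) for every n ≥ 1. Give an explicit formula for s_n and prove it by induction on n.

Claim: s_n = 2n^2 + 3n − 2.

Base case: s_1 = 3, and 2·1^2 + 3·1 − 2 = 3.
Assume s_m = 2m^2 + 3m − 2.
Then s_{m+1} = s_m + (4m + 5) = (2m^2 + 3m − 2) + (4m + 5) = 2m^2 + 7m + 3,
and 2·(m+1)^2 + 3·(m+1) − 2 = 2m^2 + 7m + 3.
By induction, s_n = 2n^2 + 3n − 2 for all n ≥ 1.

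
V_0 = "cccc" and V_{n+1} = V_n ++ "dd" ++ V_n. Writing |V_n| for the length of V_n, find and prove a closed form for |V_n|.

Claim: |V_n| = 6·2^n − 2.

Base case: |V_0| = 4, and 6·2^0 − 2 = 4.
Assume |V_j| = 6·2^j − 2.
Then |V_{j+1}| = |V_j| + 2 + |V_j| = 2|V_j| + 2 = 2(6·2^j − 2) + 2 = 6·2^{j+1} − 4 + 2 = 6·2^{j+1} − 2.
Hence |V_n| = 6·2^n − 2 for every n ≥ 0, by induction.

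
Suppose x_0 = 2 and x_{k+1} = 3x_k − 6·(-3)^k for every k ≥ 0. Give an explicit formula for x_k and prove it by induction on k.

Claim: x_k = 3^k + (-3)^k.

Base case: x_0 = 2, and 3^0 + (-3)^0 = 1 + 1 = 2.
Assume x_j = 3^j + (-3)^j for some j ≥ 0.
Then x_{j+1} = 3x_j − 6·(-3)^j = 3·(3^j + (-3)^j) − 6·(-3)^j = 3^{j+1} + 3·(-3)^j − 6·(-3)^j = 3^{j+1} − 3·(-3)^j = 3^{j+1} + (-3)^{j+1}.
So the formula holds for j+1, and by induction x_k = 3^k + (-3)^k for all k ≥ 0.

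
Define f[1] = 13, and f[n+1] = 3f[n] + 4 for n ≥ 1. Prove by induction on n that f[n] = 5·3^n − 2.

Base case: f[1] = 13, and 5·3^1 − 2 = 15 − 2 = 13.
Assume f[k] = 5·3^k − 2 for some k ≥ 1.
Then f[k+1] = 3f[k] + 4 = 3·(5·3^k − 2) + 4 = 15·3^k − 6 + 4 = 5·3^{k+1} − 2.
This completes the inductive step, so f[n] = 5·3^n − 2 for all n ≥ 1.

f[n] = 5·3^n − 2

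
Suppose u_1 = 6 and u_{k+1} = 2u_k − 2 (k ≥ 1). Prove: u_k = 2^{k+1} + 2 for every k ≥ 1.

Base case: u_1 = 6, and 2^{1+1} + 2 = 4 + 2 = 6.
Assume u_m = 2^{m+1} + 2 for some m ≥ 1.
Then u_{m+1} = 2u_m − 2 = 2·(2^{m+1} + 2) − 2 = 2^{m+2} + 4 − 2 = 2^{m+2} + 2.
This completes the inductive step, so u_k = 2^{k+1} + 2 for all k ≥ 1.

u_k = 2^{k+1} + 2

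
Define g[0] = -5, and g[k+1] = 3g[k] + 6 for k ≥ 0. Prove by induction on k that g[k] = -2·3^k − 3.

Base case: g[0] = -5, and -2·3^0 − 3 = -2 − 3 = -5.
Assume g[r] = -2·3^r − 3 for some r ≥ 0.
Then g[r+1] = 3g[r] + 6 = 3·(-2·3^r − 3) + 6 = -6·3^r − 9 + 6 = -2·3^{r+1} − 3.
This completes the inductive step, so g[k] = -2·3^k − 3 for all k ≥ 0.

g[k] = -2·3^k − 3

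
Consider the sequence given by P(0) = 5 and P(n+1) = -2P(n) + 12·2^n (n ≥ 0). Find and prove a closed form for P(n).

Claim: P(n) = 2·(-2)^n + 3·2^n.

Base case: P(0) = 5, and 2·(-2)^0 + 3·2^0 = 2 + 3 = 5.
Assume P(m) = 2·(-2)^m + 3·2^m for some m ≥ 0.
Then P(m+1) = -2P(m) + 12·2^m = -2·(2·(-2)^m + 3·2^m) + 12·2^m = 2·(-2)^{m+1} − 6·2^m + 12·2^m = 2·(-2)^{m+1} + 6·2^m = 2·(-2)^{m+1} + 3·2^{m+1}.
Hence P(n) = 2·(-2)^n + 3·2^n for every n ≥ 0, by induction.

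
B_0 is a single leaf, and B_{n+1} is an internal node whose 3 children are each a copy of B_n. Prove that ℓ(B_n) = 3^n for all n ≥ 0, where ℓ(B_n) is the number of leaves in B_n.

Base case: ℓ(B_0) = 1, and 3^0 = 1.
Assume ℓ(B_m) = 3^m.
Then ℓ(B_{m+1}) = 3·ℓ(B_m) = 3·3^m = 3^{m+1}.
By induction, ℓ(B_n) = 3^n for all n ≥ 0.

ℓ(B_n) = 3^n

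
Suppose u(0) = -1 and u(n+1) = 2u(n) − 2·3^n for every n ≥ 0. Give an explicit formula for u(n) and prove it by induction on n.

Claim: u(n) = 2^n − 2·3^n.

Base case: u(0) = -1, and 2^0 − 2·3^0 = 1 − 2 = -1.
Assume u(j) = 2^j − 2·3^j for some j ≥ 0.
Then u(j+1) = 2u(j) − 2·3^j = 2·(2^j − 2·3^j) − 2·3^j = 2^{j+1} − 4·3^j − 2·3^j = 2^{j+1} − 6·3^j = 2^{j+1} − 2·3^{j+1}.
Hence u(n) = 2^n − 2·3^n for every n ≥ 0, by induction.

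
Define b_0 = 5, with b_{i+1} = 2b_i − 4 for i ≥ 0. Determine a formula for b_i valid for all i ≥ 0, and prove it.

Claim: b_i = 2^i + 4.

Base case: b_0 = 5, and 2^0 + 4 = 1 + 4 = 5.
Assume b_m = 2^m + 4 for some m ≥ 0.
Then b_{m+1} = 2b_m − 4 = 2·(2^m + 4) − 4 = 2^{m+1} + 8 − 4 = 2^{m+1} + 4.
This completes the inductive step, so b_i = 2^i + 4 for all i ≥ 0.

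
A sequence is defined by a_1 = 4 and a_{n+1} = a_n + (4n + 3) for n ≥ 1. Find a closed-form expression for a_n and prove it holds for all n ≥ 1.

Claim: a_n = 2n^2 + n + 1.

Base case: a_1 = 4, and 2·1^2 + 1 + 1 = 4.
Assume a_j = 2j^2 + j + 1.
Then a_{j+1} = a_j + (4j + 3) = (2j^2 + j + 1) + (4j + 3) = 2j^2 + 5j + 4,
and 2·(j+1)^2 + (j+1) + 1 = 2j^2 + 5j + 4.
Hence a_n = 2n^2 + n + 1 for every n ≥ 1, by induction.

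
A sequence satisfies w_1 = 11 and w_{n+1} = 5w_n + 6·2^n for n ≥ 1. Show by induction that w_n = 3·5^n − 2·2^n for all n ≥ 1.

Base case: w_1 = 11, and 3·5^1 − 2·2^1 = 15 − 4 = 11.
Assume w_r = 3·5^r − 2·2^r for some r ≥ 1.
Then w_{r+1} = 5w_r + 6·2^r = 5·(3·5^r − 2·2^r) + 6·2^r = 3·5^{r+1} − 10·2^r + 6·2^r = 3·5^{r+1} − 4·2^r = 3·5^{r+1} − 2·2^{r+1}.
So the formula holds for r+1, and by induction w_n = 3·5^n − 2·2^n for all n ≥ 1.

w_n = 3·5^n − 2·2^n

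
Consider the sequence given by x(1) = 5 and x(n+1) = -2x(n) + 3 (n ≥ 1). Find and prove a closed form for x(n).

Claim: x(n) = -2·(-2)^n + 1.

Base case: x(1) = 5, and -2·(-2)^1 + 1 = 4 + 1 = 5.
Assume x(k) = -2·(-2)^k + 1 for some k ≥ 1.
Then x(k+1) = -2x(k) + 3 = -2·(-2·(-2)^k + 1) + 3 = 4·(-2)^k − 2 + 3 = -2·(-2)^{k+1} + 1.
So the formula holds for k+1, and by induction x(n) = -2·(-2)^n + 1 for all n ≥ 1.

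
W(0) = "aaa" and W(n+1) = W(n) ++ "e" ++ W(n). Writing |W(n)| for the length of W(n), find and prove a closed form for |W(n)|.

Claim: |W(n)| = 2^{n+2} − 1.

Base case: |W(0)| = 3, and 2^{0+2} − 1 = 3.
Assume |W(m)| = 2^{m+2} − 1.
Then |W(m+1)| = |W(m)| + 1 + |W(m)| = 2|W(m)| + 1 = 2(2^{m+2} − 1) + 1 = 2^{m+3} − 2 + 1 = 2^{m+3} − 1.
This completes the inductive step, so |W(n)| = 2^{n+2} − 1 for all n ≥ 0.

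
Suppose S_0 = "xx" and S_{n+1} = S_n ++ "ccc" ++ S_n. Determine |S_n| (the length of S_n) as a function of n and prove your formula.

Claim: |S_n| = 5·2^n − 3.

Base case: |S_0| = 2, and 5·2^0 − 3 = 2.
Assume |S_m| = 5·2^m − 3.
Then |S_{m+1}| = |S_m| + 3 + |S_m| = 2|S_m| + 3 = 2(5·2^m − 3) + 3 = 5·2^{m+1} − 6 + 3 = 5·2^{m+1} − 3.
This completes the inductive step, so |S_n| = 5·2^n − 3 for all n ≥ 0.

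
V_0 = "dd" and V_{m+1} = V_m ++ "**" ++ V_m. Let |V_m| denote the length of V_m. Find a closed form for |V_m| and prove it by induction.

Claim: |V_m| = 2^{m+2} − 2.

Base case: |V_0| = 2, and 2^{0+2} − 2 = 2.
Assume |V_r| = 2^{r+2} − 2.
Then |V_{r+1}| = |V_r| + 2 + |V_r| = 2|V_r| + 2 = 2(2^{r+2} − 2) + 2 = 2^{r+3} − 4 + 2 = 2^{r+3} − 2.
By induction, |V_m| = 2^{m+2} − 2 for all m ≥ 0.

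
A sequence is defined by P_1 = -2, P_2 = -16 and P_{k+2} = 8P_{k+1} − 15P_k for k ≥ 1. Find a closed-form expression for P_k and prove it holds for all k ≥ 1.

Claim: P_k = 3^k − 5^k.

Base cases: P_1 = -2 and 3^1 − 5^1 = -2; P_2 = -16 and 3^2 − 5^2 = -16.
Assume P_j = 3^j − 5^j for all 1 ≤ j ≤ r, where r ≥ 2.
Then P_{r+1} = 8P_r − 15P_{r−1} = 8·(3^r − 5^r) − 15·(3^{r−1} − 5^{r−1}) = (8·3 − 15)3^{r−1} − (8·5 − 15)5^{r−1} = 9·3^{r−1} − 25·5^{r−1} = 3^{r+1} − 5^{r+1}.
So the formula holds for r+1, and by strong induction P_k = 3^k − 5^k for all k ≥ 1.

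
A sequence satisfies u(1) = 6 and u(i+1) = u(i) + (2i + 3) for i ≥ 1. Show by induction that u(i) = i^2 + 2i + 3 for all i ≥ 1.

Base case: u(1) = 6, and 1^2 + 2·1 + 3 = 6.
Assume u(m) = m^2 + 2m + 3.
Then u(m+1) = u(m) + (2m + 3) = (m^2 + 2m + 3) + (2m + 3) = m^2 + 4m + 6,
and (m+1)^2 + 2·(m+1) + 3 = m^2 + 4m + 6.
This completes the inductive step, so u(i) = i^2 + 2i + 3 for all i ≥ 1.

u(i) = i^2 + 2i + 3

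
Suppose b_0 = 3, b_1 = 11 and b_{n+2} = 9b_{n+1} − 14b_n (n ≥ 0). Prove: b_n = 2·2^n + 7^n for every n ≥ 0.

Base cases: b_0 = 3 and 2·2^0 + 7^0 = 3; b_1 = 11 and 2·2^1 + 7^1 = 11.
Assume b_j = 2·2^j + 7^j for all 0 ≤ j ≤ m, where m ≥ 1.
Then b_{m+1} = 9b_m − 14b_{m−1} = 9·(2·2^m + 7^m) − 14·(2·2^{m−1} + 7^{m−1}) = 2·(9·2 − 14)2^{m−1} + (9·7 − 14)7^{m−1} = 8·2^{m−1} + 49·7^{m−1} = 2·2^{m+1} + 7^{m+1}.
Hence b_n = 2·2^n + 7^n for every n ≥ 0, by strong induction.

b_n = 2·2^n + 7^n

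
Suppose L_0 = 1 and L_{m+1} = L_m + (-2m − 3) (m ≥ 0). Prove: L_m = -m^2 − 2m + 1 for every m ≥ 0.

Base case: L_0 = 1, and -0^2 − 2·0 + 1 = 1.
Assume L_j = -j^2 − 2j + 1.
Then L_{j+1} = L_j + (-2j − 3) = (-j^2 − 2j + 1) + (-2j − 3) = -j^2 − 4j − 2,
and -(j+1)^2 − 2·(j+1) + 1 = -j^2 − 4j − 2.
By induction, L_m = -m^2 − 2m + 1 for all m ≥ 0.

L_m = -m^2 − 2m + 1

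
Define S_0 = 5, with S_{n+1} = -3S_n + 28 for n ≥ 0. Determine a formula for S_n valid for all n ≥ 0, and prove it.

Claim: S_n = -2·(-3)^n + 7.

Base case: S_0 = 5, and -2·(-3)^0 + 7 = -2 + 7 = 5.
Assume S_j = -2·(-3)^j + 7 for some j ≥ 0.
Then S_{j+1} = -3S_j + 28 = -3·(-2·(-3)^j + 7) + 28 = 6·(-3)^j − 21 + 28 = -2·(-3)^{j+1} + 7.
Hence S_n = -2·(-3)^n + 7 for every n ≥ 0, by induction.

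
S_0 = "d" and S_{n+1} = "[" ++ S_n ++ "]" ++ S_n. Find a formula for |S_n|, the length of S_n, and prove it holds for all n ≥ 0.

Claim: |S_n| = 3·2^n − 2.

Base case: |S_0| = 1, and 3·2^0 − 2 = 1.
Assume |S_m| = 3·2^m − 2.
Then |S_{m+1}| = 1 + |S_m| + 1 + |S_m| = 2|S_m| + 2 = 2(3·2^m − 2) + 2 = 3·2^{m+1} − 4 + 2 = 3·2^{m+1} − 2.
This completes the inductive step, so |S_n| = 3·2^n − 2 for all n ≥ 0.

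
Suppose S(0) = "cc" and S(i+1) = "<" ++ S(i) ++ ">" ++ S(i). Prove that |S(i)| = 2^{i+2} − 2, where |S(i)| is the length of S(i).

Base case: |S(0)| = 2, and 2^{0+2} − 2 = 2.
Assume |S(r)| = 2^{r+2} − 2.
Then |S(r+1)| = 1 + |S(r)| + 1 + |S(r)| = 2|S(r)| + 2 = 2(2^{r+2} − 2) + 2 = 2^{r+3} − 4 + 2 = 2^{r+3} − 2.
By induction, |S(i)| = 2^{i+2} − 2 for all i ≥ 0.

|S(i)| = 2^{i+2} − 2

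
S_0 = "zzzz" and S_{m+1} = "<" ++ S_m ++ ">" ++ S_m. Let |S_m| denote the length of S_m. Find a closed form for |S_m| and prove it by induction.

Claim: |S_m| = 6·2^m − 2.

Base case: |S_0| = 4, and 6·2^0 − 2 = 4.
Assume |S_r| = 6·2^r − 2.
Then |S_{r+1}| = 1 + |S_r| + 1 + |S_r| = 2|S_r| + 2 = 2(6·2^r − 2) + 2 = 6·2^{r+1} − 4 + 2 = 6·2^{r+1} − 2.
Hence |S_m| = 6·2^m − 2 for every m ≥ 0, by induction.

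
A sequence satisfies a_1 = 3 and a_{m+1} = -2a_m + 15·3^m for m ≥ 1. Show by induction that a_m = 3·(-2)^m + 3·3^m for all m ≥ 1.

Base case: a_1 = 3, and 3·(-2)^1 + 3·3^1 = -6 + 9 = 3.
Assume a_r = 3·(-2)^r + 3·3^r for some r ≥ 1.
Then a_{r+1} = -2a_r + 15·3^r = -2·(3·(-2)^r + 3·3^r) + 15·3^r = 3·(-2)^{r+1} − 6·3^r + 15·3^r = 3·(-2)^{r+1} + 9·3^r = 3·(-2)^{r+1} + 3·3^{r+1}.
This completes the inductive step, so a_m = 3·(-2)^m + 3·3^m for all m ≥ 1.

a_m = 3·(-2)^m + 3·3^m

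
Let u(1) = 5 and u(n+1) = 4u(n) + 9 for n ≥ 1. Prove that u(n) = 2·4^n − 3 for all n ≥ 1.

Base case: u(1) = 5, and 2·4^1 − 3 = 8 − 3 = 5.
Assume u(r) = 2·4^r − 3 for some r ≥ 1.
Then u(r+1) = 4u(r) + 9 = 4·(2·4^r − 3) + 9 = 8·4^r − 12 + 9 = 2·4^{r+1} − 3.
Hence u(n) = 2·4^n − 3 for every n ≥ 1, by induction.

u(n) = 2·4^n − 3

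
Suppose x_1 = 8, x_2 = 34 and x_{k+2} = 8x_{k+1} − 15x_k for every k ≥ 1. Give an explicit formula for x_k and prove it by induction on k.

Claim: x_k = 3^k + 5^k.

Base cases: x_1 = 8 and 3^1 + 5^1 = 8; x_2 = 34 and 3^2 + 5^2 = 34.
Assume x_i = 3^i + 5^i for all 1 ≤ i ≤ j, where j ≥ 2.
Then x_{j+1} = 8x_j − 15x_{j−1} = 8·(3^j + 5^j) − 15·(3^{j−1} + 5^{j−1}) = (8·3 − 15)3^{j−1} + (8·5 − 15)5^{j−1} = 9·3^{j−1} + 25·5^{j−1} = 3^{j+1} + 5^{j+1}.
So the formula holds for j+1, and by strong induction x_k = 3^k + 5^k for all k ≥ 1.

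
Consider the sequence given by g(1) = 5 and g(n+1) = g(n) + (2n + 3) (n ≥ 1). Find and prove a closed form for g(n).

Claim: g(n) = n^2 + 2n + 2.

Base case: g(1) = 5, and 1^2 + 2·1 + 2 = 5.
Assume g(m) = m^2 + 2m + 2.
Then g(m+1) = g(m) + (2m + 3) = (m^2 + 2m + 2) + (2m + 3) = m^2 + 4m + 5,
and (m+1)^2 + 2·(m+1) + 2 = m^2 + 4m + 5.
By induction, g(n) = n^2 + 2n + 2 for all n ≥ 1.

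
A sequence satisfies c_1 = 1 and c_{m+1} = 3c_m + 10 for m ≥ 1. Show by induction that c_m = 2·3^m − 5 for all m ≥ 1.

Base case: c_1 = 1, and 2·3^1 − 5 = 6 − 5 = 1.
Assume c_k = 2·3^k − 5 for some k ≥ 1.
Then c_{k+1} = 3c_k + 10 = 3·(2·3^k − 5) + 10 = 6·3^k − 15 + 10 = 2·3^{k+1} − 5.
By induction, c_m = 2·3^m − 5 for all m ≥ 1.

c_m = 2·3^m − 5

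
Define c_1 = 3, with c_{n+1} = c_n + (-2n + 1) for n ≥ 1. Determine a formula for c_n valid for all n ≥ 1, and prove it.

Claim: c_n = -n^2 + 2n + 2.

Base case: c_1 = 3, and -1^2 + 2·1 + 2 = 3.
Assume c_k = -k^2 + 2k + 2.
Then c_{k+1} = c_k + (-2k + 1) = (-k^2 + 2k + 2) + (-2k + 1) = -k^2 + 3,
and -(k+1)^2 + 2·(k+1) + 2 = -k^2 + 3.
Hence c_n = -n^2 + 2n + 2 for every n ≥ 1, by induction.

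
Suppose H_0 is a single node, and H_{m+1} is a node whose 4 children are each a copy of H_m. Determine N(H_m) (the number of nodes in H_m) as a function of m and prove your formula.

Claim: N(H_m) = (4^{m+1} − 1)/3.

Base case: N(H_0) = 1, and (4^{0+1} − 1)/3 = 1.
Assume N(H_k) = (4^{k+1} − 1)/3.
Then N(H_{k+1}) = 1 + 4N(H_k) = 1 + 4·(4^{k+1} − 1)/3 = 1 + (4^{k+2} − 4)/3 = (3 + 4^{k+2} − 4)/3 = (4^{k+2} − 1)/3.
So the formula holds for k+1, and by induction N(H_m) = (4^{m+1} − 1)/3 for all m ≥ 0.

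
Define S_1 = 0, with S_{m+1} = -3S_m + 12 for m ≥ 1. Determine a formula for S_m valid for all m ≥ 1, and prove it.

Claim: S_m = (-3)^m + 3.

Base case: S_1 = 0, and (-3)^1 + 3 = -3 + 3 = 0.
Assume S_k = (-3)^k + 3 for some k ≥ 1.
Then S_{k+1} = -3S_k + 12 = -3·((-3)^k + 3) + 12 = -3·(-3)^k − 9 + 12 = (-3)^{k+1} + 3.
This completes the inductive step, so S_m = (-3)^m + 3 for all m ≥ 1.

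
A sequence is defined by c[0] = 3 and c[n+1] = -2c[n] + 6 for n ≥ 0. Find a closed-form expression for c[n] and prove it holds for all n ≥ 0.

Claim: c[n] = (-2)^n + 2.

Base case: c[0] = 3, and (-2)^0 + 2 = 1 + 2 = 3.
Assume c[j] = (-2)^j + 2 for some j ≥ 0.
Then c[j+1] = -2c[j] + 6 = -2·((-2)^j + 2) + 6 = -2·(-2)^j − 4 + 6 = (-2)^{j+1} + 2.
This completes the inductive step, so c[n] = (-2)^n + 2 for all n ≥ 0.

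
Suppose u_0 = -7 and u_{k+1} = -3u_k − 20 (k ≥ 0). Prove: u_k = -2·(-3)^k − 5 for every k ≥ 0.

Base case: u_0 = -7, and -2·(-3)^0 − 5 = -2 − 5 = -7.
Assume u_m = -2·(-3)^m − 5 for some m ≥ 0.
Then u_{m+1} = -3u_m − 20 = -3·(-2·(-3)^m − 5) − 20 = 6·(-3)^m + 15 − 20 = -2·(-3)^{m+1} − 5.
This completes the inductive step, so u_k = -2·(-3)^k − 5 for all k ≥ 0.

u_k = -2·(-3)^k − 5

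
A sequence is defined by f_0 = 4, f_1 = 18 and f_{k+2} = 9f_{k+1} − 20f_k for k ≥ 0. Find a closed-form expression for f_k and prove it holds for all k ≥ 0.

Claim: f_k = 2·4^k + 2·5^k.

Base cases: f_0 = 4 and 2·4^0 + 2·5^0 = 4; f_1 = 18 and 2·4^1 + 2·5^1 = 18.
Assume f_j = 2·4^j + 2·5^j for all 0 ≤ j ≤ m, where m ≥ 1.
Then f_{m+1} = 9f_m − 20f_{m−1} = 9·(2·4^m + 2·5^m) − 20·(2·4^{m−1} + 2·5^{m−1}) = 2·(9·4 − 20)4^{m−1} + 2·(9·5 − 20)5^{m−1} = 32·4^{m−1} + 50·5^{m−1} = 2·4^{m+1} + 2·5^{m+1}.
Hence f_k = 2·4^k + 2·5^k for every k ≥ 0, by strong induction.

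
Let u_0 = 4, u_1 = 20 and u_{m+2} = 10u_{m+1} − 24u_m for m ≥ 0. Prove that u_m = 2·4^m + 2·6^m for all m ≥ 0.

Base cases: u_0 = 4 and 2·4^0 + 2·6^0 = 4; u_1 = 20 and 2·4^1 + 2·6^1 = 20.
Assume u_j = 2·4^j + 2·6^j for all 0 ≤ j ≤ r, where r ≥ 1.
Then u_{r+1} = 10u_r − 24u_{r−1} = 10·(2·4^r + 2·6^r) − 24·(2·4^{r−1} + 2·6^{r−1}) = 2·(10·4 − 24)4^{r−1} + 2·(10·6 − 24)6^{r−1} = 32·4^{r−1} + 72·6^{r−1} = 2·4^{r+1} + 2·6^{r+1}.
This completes the inductive step, so u_m = 2·4^m + 2·6^m for all m ≥ 0.

u_m = 2·4^m + 2·6^m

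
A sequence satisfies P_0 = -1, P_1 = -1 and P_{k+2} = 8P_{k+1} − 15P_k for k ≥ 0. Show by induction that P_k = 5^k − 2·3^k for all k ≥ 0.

Base cases: P_0 = -1 and 5^0 − 2·3^0 = -1; P_1 = -1 and 5^1 − 2·3^1 = -1.
Assume P_j = 5^j − 2·3^j for all 0 ≤ j ≤ m, where m ≥ 1.
Then P_{m+1} = 8P_m − 15P_{m−1} = 8·(5^m − 2·3^m) − 15·(5^{m−1} − 2·3^{m−1}) = (8·5 − 15)5^{m−1} − 2·(8·3 − 15)3^{m−1} = 25·5^{m−1} − 18·3^{m−1} = 5^{m+1} − 2·3^{m+1}.
Hence P_k = 5^k − 2·3^k for every k ≥ 0, by strong induction.

P_k = 5^k − 2·3^k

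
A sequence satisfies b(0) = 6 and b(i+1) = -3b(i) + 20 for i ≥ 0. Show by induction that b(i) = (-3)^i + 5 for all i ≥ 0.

Base case: b(0) = 6, and (-3)^0 + 5 = 1 + 5 = 6.
Assume b(k) = (-3)^k + 5 for some k ≥ 0.
Then b(k+1) = -3b(k) + 20 = -3·((-3)^k + 5) + 20 = -3·(-3)^k − 15 + 20 = (-3)^{k+1} + 5.
This completes the inductive step, so b(i) = (-3)^i + 5 for all i ≥ 0.

b(i) = (-3)^i + 5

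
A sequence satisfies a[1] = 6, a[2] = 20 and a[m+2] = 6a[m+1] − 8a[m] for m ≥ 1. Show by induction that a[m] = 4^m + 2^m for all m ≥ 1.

Base cases: a[1] = 6 and 4^1 + 2^1 = 6; a[2] = 20 and 4^2 + 2^2 = 20.
Assume a[j] = 4^j + 2^j for all 1 ≤ j ≤ r, where r ≥ 2.
Then a[r+1] = 6a[r] − 8a[r−1] = 6·(4^r + 2^r) − 8·(4^{r−1} + 2^{r−1}) = (6·4 − 8)4^{r−1} + (6·2 − 8)2^{r−1} = 16·4^{r−1} + 4·2^{r−1} = 4^{r+1} + 2^{r+1}.
By strong induction, a[m] = 4^m + 2^m for all m ≥ 1.

a[m] = 4^m + 2^m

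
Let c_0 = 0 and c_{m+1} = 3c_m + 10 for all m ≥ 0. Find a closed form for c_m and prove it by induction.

Claim: c_m = 5·3^m − 5.

Base case: c_0 = 0, and 5·3^0 − 5 = 5 − 5 = 0.
Assume c_k = 5·3^k − 5 for some k ≥ 0.
Then c_{k+1} = 3c_k + 10 = 3·(5·3^k − 5) + 10 = 15·3^k − 15 + 10 = 5·3^{k+1} − 5.
By induction, c_m = 5·3^m − 5 for all m ≥ 0.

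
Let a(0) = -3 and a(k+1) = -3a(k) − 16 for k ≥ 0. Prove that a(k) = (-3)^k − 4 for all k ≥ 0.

Base case: a(0) = -3, and (-3)^0 − 4 = 1 − 4 = -3.
Assume a(m) = (-3)^m − 4 for some m ≥ 0.
Then a(m+1) = -3a(m) − 16 = -3·((-3)^m − 4) − 16 = -3·(-3)^m + 12 − 16 = (-3)^{m+1} − 4.
Hence a(k) = (-3)^k − 4 for every k ≥ 0, by induction.

a(k) = (-3)^k − 4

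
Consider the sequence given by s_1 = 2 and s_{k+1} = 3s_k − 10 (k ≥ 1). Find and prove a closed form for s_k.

Claim: s_k = -3^k + 5.

Base case: s_1 = 2, and -3^1 + 5 = -3 + 5 = 2.
Assume s_r = -3^r + 5 for some r ≥ 1.
Then s_{r+1} = 3s_r − 10 = 3·(-3^r + 5) − 10 = -3^{r+1} + 15 − 10 = -3^{r+1} + 5.
Hence s_k = -3^k + 5 for every k ≥ 1, by induction.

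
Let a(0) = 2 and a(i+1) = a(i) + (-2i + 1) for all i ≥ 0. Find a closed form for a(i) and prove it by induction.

Claim: a(i) = -i^2 + 2i + 2.

Base case: a(0) = 2, and -0^2 + 2·0 + 2 = 2.
Assume a(j) = -j^2 + 2j + 2.
Then a(j+1) = a(j) + (-2j + 1) = (-j^2 + 2j + 2) + (-2j + 1) = -j^2 + 3,
and -(j+1)^2 + 2·(j+1) + 2 = -j^2 + 3.
Hence a(i) = -i^2 + 2i + 2 for every i ≥ 0, by induction.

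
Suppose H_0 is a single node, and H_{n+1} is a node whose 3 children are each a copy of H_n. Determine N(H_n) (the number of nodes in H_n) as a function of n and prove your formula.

Claim: N(H_n) = (3^{n+1} − 1)/2.

Base case: N(H_0) = 1, and (3^{0+1} − 1)/2 = 1.
Assume N(H_m) = (3^{m+1} − 1)/2.
Then N(H_{m+1}) = 1 + 3N(H_m) = 1 + 3·(3^{m+1} − 1)/2 = 1 + (3^{m+2} − 3)/2 = (2 + 3^{m+2} − 3)/2 = (3^{m+2} − 1)/2.
Hence N(H_n) = (3^{n+1} − 1)/2 for every n ≥ 0, by induction.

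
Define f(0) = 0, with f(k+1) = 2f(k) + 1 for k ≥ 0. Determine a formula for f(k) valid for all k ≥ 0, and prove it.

Claim: f(k) = 2^k − 1.

Base case: f(0) = 0, and 2^0 − 1 = 1 − 1 = 0.
Assume f(r) = 2^r − 1 for some r ≥ 0.
Then f(r+1) = 2f(r) + 1 = 2·(2^r − 1) + 1 = 2^{r+1} − 2 + 1 = 2^{r+1} − 1.
So the formula holds for r+1, and by induction f(k) = 2^k − 1 for all k ≥ 0.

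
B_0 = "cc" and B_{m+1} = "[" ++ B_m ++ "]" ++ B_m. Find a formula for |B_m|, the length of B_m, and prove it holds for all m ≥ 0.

Claim: |B_m| = 2^{m+2} − 2.

Base case: |B_0| = 2, and 2^{0+2} − 2 = 2.
Assume |B_k| = 2^{k+2} − 2.
Then |B_{k+1}| = 1 + |B_k| + 1 + |B_k| = 2|B_k| + 2 = 2(2^{k+2} − 2) + 2 = 2^{k+3} − 4 + 2 = 2^{k+3} − 2.
By induction, |B_m| = 2^{m+2} − 2 for all m ≥ 0.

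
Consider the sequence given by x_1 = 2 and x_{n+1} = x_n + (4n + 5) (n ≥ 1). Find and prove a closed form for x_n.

Claim: x_n = 2n^2 + 3n − 3.

Base case: x_1 = 2, and 2·1^2 + 3·1 − 3 = 2.
Assume x_r = 2r^2 + 3r − 3.
Then x_{r+1} = x_r + (4r + 5) = (2r^2 + 3r − 3) + (4r + 5) = 2r^2 + 7r + 2,
and 2·(r+1)^2 + 3·(r+1) − 3 = 2r^2 + 7r + 2.
Hence x_n = 2n^2 + 3n − 3 for every n ≥ 1, by induction.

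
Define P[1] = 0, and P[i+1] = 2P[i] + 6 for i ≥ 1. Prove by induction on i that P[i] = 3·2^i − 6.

Base case: P[1] = 0, and 3·2^1 − 6 = 6 − 6 = 0.
Assume P[k] = 3·2^k − 6 for some k ≥ 1.
Then P[k+1] = 2P[k] + 6 = 2·(3·2^k − 6) + 6 = 6·2^k − 12 + 6 = 3·2^{k+1} − 6.
By induction, P[i] = 3·2^i − 6 for all i ≥ 1.

P[i] = 3·2^i − 6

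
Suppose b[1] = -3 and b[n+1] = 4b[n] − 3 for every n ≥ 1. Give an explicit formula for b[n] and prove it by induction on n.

Claim: b[n] = -4^n + 1.

Base case: b[1] = -3, and -4^1 + 1 = -4 + 1 = -3.
Assume b[r] = -4^r + 1 for some r ≥ 1.
Then b[r+1] = 4b[r] − 3 = 4·(-4^r + 1) − 3 = -4^{r+1} + 4 − 3 = -4^{r+1} + 1.
This completes the inductive step, so b[n] = -4^n + 1 for all n ≥ 1.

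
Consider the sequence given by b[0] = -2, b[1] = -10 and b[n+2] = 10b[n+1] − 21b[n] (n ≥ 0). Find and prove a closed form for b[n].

Claim: b[n] = -7^n − 3^n.

Base cases: b[0] = -2 and -7^0 − 3^0 = -2; b[1] = -10 and -7^1 − 3^1 = -10.
Assume b[i] = -7^i − 3^i for all 0 ≤ i ≤ j, where j ≥ 1.
Then b[j+1] = 10b[j] − 21b[j−1] = 10·(-7^j − 3^j) − 21·(-7^{j−1} − 3^{j−1}) = -(10·7 − 21)7^{j−1} − (10·3 − 21)3^{j−1} = -49·7^{j−1} − 9·3^{j−1} = -7^{j+1} − 3^{j+1}.
This completes the inductive step, so b[n] = -7^n − 3^n for all n ≥ 0.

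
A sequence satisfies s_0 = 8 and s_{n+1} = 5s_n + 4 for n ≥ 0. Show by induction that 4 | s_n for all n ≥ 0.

Base case: s_0 = 8 = 4·2, so 4 | s_0.
Assume 4 | s_r, so s_r = 4t for some integer t.
Then s_{r+1} = 5s_r + 4 = 5·(4t) + 4 = 4(5t + 1), so 4 | s_{r+1}.
This completes the inductive step, so 4 | s_n for all n ≥ 0.

4 | s_n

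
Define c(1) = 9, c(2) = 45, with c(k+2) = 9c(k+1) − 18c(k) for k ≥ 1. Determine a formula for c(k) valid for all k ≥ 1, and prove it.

Claim: c(k) = 6^k + 3^k.

Base cases: c(1) = 9 and 6^1 + 3^1 = 9; c(2) = 45 and 6^2 + 3^2 = 45.
Assume c(j) = 6^j + 3^j for all 1 ≤ j ≤ r, where r ≥ 2.
Then c(r+1) = 9c(r) − 18c(r−1) = 9·(6^r + 3^r) − 18·(6^{r−1} + 3^{r−1}) = (9·6 − 18)6^{r−1} + (9·3 − 18)3^{r−1} = 36·6^{r−1} + 9·3^{r−1} = 6^{r+1} + 3^{r+1}.
This completes the inductive step, so c(k) = 6^k + 3^k for all k ≥ 1.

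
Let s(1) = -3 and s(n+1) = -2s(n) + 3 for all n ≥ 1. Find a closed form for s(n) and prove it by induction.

Claim: s(n) = 2·(-2)^n + 1.

Base case: s(1) = -3, and 2·(-2)^1 + 1 = -4 + 1 = -3.
Assume s(j) = 2·(-2)^j + 1 for some j ≥ 1.
Then s(j+1) = -2s(j) + 3 = -2·(2·(-2)^j + 1) + 3 = -4·(-2)^j − 2 + 3 = 2·(-2)^{j+1} + 1.
This completes the inductive step, so s(n) = 2·(-2)^n + 1 for all n ≥ 1.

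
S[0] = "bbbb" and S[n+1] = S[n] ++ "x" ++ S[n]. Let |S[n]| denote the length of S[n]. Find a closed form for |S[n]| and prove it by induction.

Claim: |S[n]| = 5·2^n − 1.

Base case: |S[0]| = 4, and 5·2^0 − 1 = 4.
Assume |S[j]| = 5·2^j − 1.
Then |S[j+1]| = |S[j]| + 1 + |S[j]| = 2|S[j]| + 1 = 2(5·2^j − 1) + 1 = 5·2^{j+1} − 2 + 1 = 5·2^{j+1} − 1.
By induction, |S[n]| = 5·2^n − 1 for all n ≥ 0.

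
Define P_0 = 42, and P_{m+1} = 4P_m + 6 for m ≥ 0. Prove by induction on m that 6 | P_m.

Base case: P_0 = 42 = 6·7, so 6 | P_0.
Assume 6 | P_k, so P_k = 6t for some integer t.
Then P_{k+1} = 4P_k + 6 = 4·(6t) + 6 = 6(4t + 1), so 6 | P_{k+1}.
So the property holds for k+1, and by induction 6 | P_m for all m ≥ 0.

6 | P_m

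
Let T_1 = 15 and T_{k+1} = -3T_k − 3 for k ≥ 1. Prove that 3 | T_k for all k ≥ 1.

Base case: T_1 = 15 = 3·5, so 3 | T_1.
Assume 3 | T_r, so T_r = 3t for some integer t.
Then T_{r+1} = -3T_r − 3 = -3·(3t) − 3 = 3(-3t − 1), so 3 | T_{r+1}.
So the property holds for r+1, and by induction 3 | T_k for all k ≥ 1.

3 | T_k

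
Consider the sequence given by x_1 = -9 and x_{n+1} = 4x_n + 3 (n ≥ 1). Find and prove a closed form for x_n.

Claim: x_n = -2·4^n − 1.

Base case: x_1 = -9, and -2·4^1 − 1 = -8 − 1 = -9.
Assume x_j = -2·4^j − 1 for some j ≥ 1.
Then x_{j+1} = 4x_j + 3 = 4·(-2·4^j − 1) + 3 = -8·4^j − 4 + 3 = -2·4^{j+1} − 1.
So the formula holds for j+1, and by induction x_n = -2·4^n − 1 for all n ≥ 1.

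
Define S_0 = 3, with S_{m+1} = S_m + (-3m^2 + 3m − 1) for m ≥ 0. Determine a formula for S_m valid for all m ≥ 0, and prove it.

Claim: S_m = -m^3 + 3m^2 − 3m + 3.

Base case: S_0 = 3, and -0^3 + 3·0^2 − 3·0 + 3 = 3.
Assume S_k = -k^3 + 3k^2 − 3k + 3.
Then S_{k+1} = S_k + (-3k^2 + 3k − 1) = (-k^3 + 3k^2 − 3k + 3) + (-3k^2 + 3k − 1) = -k^3 + 2,
and -(k+1)^3 + 3·(k+1)^2 − 3·(k+1) + 3 = -k^3 + 2.
This completes the inductive step, so S_m = -m^3 + 3m^2 − 3m + 3 for all m ≥ 0.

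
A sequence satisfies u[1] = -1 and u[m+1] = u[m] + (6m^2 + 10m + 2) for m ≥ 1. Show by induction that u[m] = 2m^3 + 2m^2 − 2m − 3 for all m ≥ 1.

Base case: u[1] = -1, and 2·1^3 + 2·1^2 − 2·1 − 3 = -1.
Assume u[r] = 2r^3 + 2r^2 − 2r − 3.
Then u[r+1] = u[r] + (6r^2 + 10r + 2) = (2r^3 + 2r^2 − 2r − 3) + (6r^2 + 10r + 2) = 2r^3 + 8r^2 + 8r − 1,
and 2·(r+1)^3 + 2·(r+1)^2 − 2·(r+1) − 3 = 2r^3 + 8r^2 + 8r − 1.
This completes the inductive step, so u[m] = 2m^3 + 2m^2 − 2m − 3 for all m ≥ 1.

u[m] = 2m^3 + 2m^2 − 2m − 3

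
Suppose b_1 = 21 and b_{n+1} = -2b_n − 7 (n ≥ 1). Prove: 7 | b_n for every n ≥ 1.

Base case: b_1 = 21 = 7·3, so 7 | b_1.
Assume 7 | b_r, so b_r = 7t for some integer t.
Then b_{r+1} = -2b_r − 7 = -2·(7t) − 7 = 7(-2t − 1), so 7 | b_{r+1}.
Hence 7 | b_n for every n ≥ 1, by induction.

7 | b_n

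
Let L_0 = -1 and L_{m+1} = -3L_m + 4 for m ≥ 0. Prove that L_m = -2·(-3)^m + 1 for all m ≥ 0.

Base case: L_0 = -1, and -2·(-3)^0 + 1 = -2 + 1 = -1.
Assume L_j = -2·(-3)^j + 1 for some j ≥ 0.
Then L_{j+1} = -3L_j + 4 = -3·(-2·(-3)^j + 1) + 4 = 6·(-3)^j − 3 + 4 = -2·(-3)^{j+1} + 1.
Hence L_m = -2·(-3)^m + 1 for every m ≥ 0, by induction.

L_m = -2·(-3)^m + 1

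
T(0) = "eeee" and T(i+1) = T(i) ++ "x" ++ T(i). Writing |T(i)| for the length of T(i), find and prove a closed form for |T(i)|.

Claim: |T(i)| = 5·2^i − 1.

Base case: |T(0)| = 4, and 5·2^0 − 1 = 4.
Assume |T(r)| = 5·2^r − 1.
Then |T(r+1)| = |T(r)| + 1 + |T(r)| = 2|T(r)| + 1 = 2(5·2^r − 1) + 1 = 5·2^{r+1} − 2 + 1 = 5·2^{r+1} − 1.
So the formula holds for r+1, and by induction |T(i)| = 5·2^i − 1 for all i ≥ 0.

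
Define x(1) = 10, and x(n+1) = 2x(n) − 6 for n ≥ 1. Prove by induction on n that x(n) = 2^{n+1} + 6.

Base case: x(1) = 10, and 2^{1+1} + 6 = 4 + 6 = 10.
Assume x(k) = 2^{k+1} + 6 for some k ≥ 1.
Then x(k+1) = 2x(k) − 6 = 2·(2^{k+1} + 6) − 6 = 2^{k+2} + 12 − 6 = 2^{k+2} + 6.
By induction, x(n) = 2^{n+1} + 6 for all n ≥ 1.

x(n) = 2^{n+1} + 6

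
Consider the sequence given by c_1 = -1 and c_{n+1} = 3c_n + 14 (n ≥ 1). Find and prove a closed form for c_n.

Claim: c_n = 2·3^n − 7.

Base case: c_1 = -1, and 2·3^1 − 7 = 6 − 7 = -1.
Assume c_m = 2·3^m − 7 for some m ≥ 1.
Then c_{m+1} = 3c_m + 14 = 3·(2·3^m − 7) + 14 = 6·3^m − 21 + 14 = 2·3^{m+1} − 7.
Hence c_n = 2·3^n − 7 for every n ≥ 1, by induction.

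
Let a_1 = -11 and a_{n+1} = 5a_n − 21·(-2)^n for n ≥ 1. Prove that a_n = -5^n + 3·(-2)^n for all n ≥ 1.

Base case: a_1 = -11, and -5^1 + 3·(-2)^1 = -5 − 6 = -11.
Assume a_m = -5^m + 3·(-2)^m for some m ≥ 1.
Then a_{m+1} = 5a_m − 21·(-2)^m = 5·(-5^m + 3·(-2)^m) − 21·(-2)^m = -5^{m+1} + 15·(-2)^m − 21·(-2)^m = -5^{m+1} − 6·(-2)^m = -5^{m+1} + 3·(-2)^{m+1}.
So the formula holds for m+1, and by induction a_n = -5^n + 3·(-2)^n for all n ≥ 1.

a_n = -5^n + 3·(-2)^n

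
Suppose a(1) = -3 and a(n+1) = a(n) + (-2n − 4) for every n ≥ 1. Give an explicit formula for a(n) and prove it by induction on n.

Claim: a(n) = -n^2 − 3n + 1.

Base case: a(1) = -3, and -1^2 − 3·1 + 1 = -3.
Assume a(m) = -m^2 − 3m + 1.
Then a(m+1) = a(m) + (-2m − 4) = (-m^2 − 3m + 1) + (-2m − 4) = -m^2 − 5m − 3,
and -(m+1)^2 − 3·(m+1) + 1 = -m^2 − 5m − 3.
This completes the inductive step, so a(n) = -n^2 − 3n + 1 for all n ≥ 1.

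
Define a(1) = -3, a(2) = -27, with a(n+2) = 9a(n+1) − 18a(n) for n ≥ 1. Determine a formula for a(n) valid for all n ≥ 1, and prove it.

Claim: a(n) = -6^n + 3^n.

Base cases: a(1) = -3 and -6^1 + 3^1 = -3; a(2) = -27 and -6^2 + 3^2 = -27.
Assume a(j) = -6^j + 3^j for all 1 ≤ j ≤ m, where m ≥ 2.
Then a(m+1) = 9a(m) − 18a(m−1) = 9·(-6^m + 3^m) − 18·(-6^{m−1} + 3^{m−1}) = -(9·6 − 18)6^{m−1} + (9·3 − 18)3^{m−1} = -36·6^{m−1} + 9·3^{m−1} = -6^{m+1} + 3^{m+1}.
Hence a(n) = -6^n + 3^n for every n ≥ 1, by strong induction.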